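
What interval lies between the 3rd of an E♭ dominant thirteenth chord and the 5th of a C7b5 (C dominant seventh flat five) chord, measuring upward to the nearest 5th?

E♭ dominant thirteenth has G as its 3rd, and C7b5 (C dominant seventh flat five) has G♭ as its 5th.
From G to G♭: 11 semitones over an octave = diminished.

d8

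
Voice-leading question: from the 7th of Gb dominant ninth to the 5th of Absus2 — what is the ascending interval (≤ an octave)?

The 7th of Gb dominant ninth is Fb; the 5th of Absus2 is Eb.
From Fb to Eb is 11 semitones, exactly the major seventh.

M7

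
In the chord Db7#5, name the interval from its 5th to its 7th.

Dbaug7 (Db augmented seventh): Db F A Cb.
That puts A below Cb.
A up to Cb is 2 semitones, a whole step narrower than a major third, so the interval is diminished.

diminished 3rd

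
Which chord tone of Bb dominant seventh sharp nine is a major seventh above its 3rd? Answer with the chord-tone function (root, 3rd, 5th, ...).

9th

Bb7#9 is spelled Bb D F Ab C#.
The 3rd is D. A major seventh above D is C#.
C# is the chord's 9th.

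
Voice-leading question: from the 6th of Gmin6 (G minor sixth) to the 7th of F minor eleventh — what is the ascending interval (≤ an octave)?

diminished 8th

Gmin6 (G minor sixth) has E as its 6th, and F minor eleventh has Eb as its 7th.
E up to Eb is 11 semitones, a half step narrower than a perfect octave, so the interval is diminished.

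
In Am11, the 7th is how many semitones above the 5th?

Am11: A C E G B D.
E to G is a minor third: 3 semitones.

3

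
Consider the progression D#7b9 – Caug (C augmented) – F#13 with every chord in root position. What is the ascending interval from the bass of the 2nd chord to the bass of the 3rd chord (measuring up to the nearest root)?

The roots are C and F#.
4 letter names make it a fourth; at 6 semitones (a half step wider than perfect) the quality is augmented.

augmented 4th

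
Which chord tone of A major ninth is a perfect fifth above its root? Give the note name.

The chord tones of Amaj9 are A-C#-E-G#-B.
The root is A. A perfect fifth above A is E.
E is the chord's 5th.

E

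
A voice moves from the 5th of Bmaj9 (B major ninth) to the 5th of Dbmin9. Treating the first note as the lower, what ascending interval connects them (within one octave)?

Bmaj9 (B major ninth) has F# as its 5th, and Dbmin9 has Ab as its 5th.
3 letter names make it a third; at 2 semitones (a whole step narrower than major) the quality is diminished.

diminished third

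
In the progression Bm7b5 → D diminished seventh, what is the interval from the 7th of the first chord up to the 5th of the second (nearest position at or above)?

The 7th of Bm7b5 is A; the 5th of D diminished seventh is A♭.
A up to A♭ is 11 semitones, a half step narrower than a perfect octave, so the interval is diminished.

diminished 8th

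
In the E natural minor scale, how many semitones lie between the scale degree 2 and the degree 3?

The scale is E F♯ G A B C D.
F♯ up to G is a minor second — 1 semitone.

1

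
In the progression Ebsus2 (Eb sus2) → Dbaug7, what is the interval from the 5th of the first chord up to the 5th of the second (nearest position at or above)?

The 5th of Ebsus2 (Eb sus2) is Bb; the 5th of Dbaug7 is A.
Bb up to A spans 7 letter names and 11 semitones — a major seventh.

major 7th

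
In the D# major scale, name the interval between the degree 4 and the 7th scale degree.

D# major: D# E# F## G# A# B# C##.
That puts G# below C##.
From G# to C##: 6 semitones over a fourth = augmented.

augmented 4th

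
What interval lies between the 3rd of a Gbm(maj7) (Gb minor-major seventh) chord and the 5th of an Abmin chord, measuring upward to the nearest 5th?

The 3rd of Gbm(maj7) (Gb minor-major seventh) is Bbb; the 5th of Abmin is Eb.
Bbb up to Eb is 6 semitones, a half step wider than a perfect fourth, so the interval is augmented.

augmented fourth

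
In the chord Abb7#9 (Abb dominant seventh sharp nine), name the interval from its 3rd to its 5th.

The chord tones of Abb7#9 (Abb dominant seventh sharp nine) are Abb–Cb–Ebb–Gbb–Bb.
So we need the interval from Cb up to Ebb.
Cb up to Ebb is 3 semitones, a half step narrower than a major third, so the interval is minor.

minor third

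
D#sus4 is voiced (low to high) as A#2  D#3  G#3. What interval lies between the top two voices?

P4

Those voices are D#3 and G#3.
Counting 4 letters and 5 half steps from D# gives a perfect fourth.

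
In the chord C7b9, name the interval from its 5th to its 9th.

diminished fifth

The chord tones of C7b9 are C–E–G–Bb–Db.
So we need the interval from G up to Db.
5 letter names make it a fifth; at 6 semitones (a half step narrower than perfect) the quality is diminished.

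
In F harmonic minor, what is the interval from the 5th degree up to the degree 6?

minor 2nd

Spelling F harmonic minor: F G A♭ B♭ C D♭ E.
That puts C below D♭.
From C to D♭: 1 semitone over a second = minor.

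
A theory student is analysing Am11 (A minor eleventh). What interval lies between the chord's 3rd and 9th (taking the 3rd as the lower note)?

Am11: A–C–E–G–B–D.
So we need the interval from C up to B.
From C to B is 11 semitones, exactly the major seventh.

major 7th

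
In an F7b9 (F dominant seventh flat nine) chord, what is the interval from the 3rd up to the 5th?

m3

F dominant seventh flat nine: F–A–C–Eb–Gb.
The 3rd is A and the 5th is C.
From A to C: 3 semitones over a third = minor.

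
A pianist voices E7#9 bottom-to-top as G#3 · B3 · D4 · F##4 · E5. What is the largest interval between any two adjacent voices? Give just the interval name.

d7

Adjacent intervals: G#3→B3 = minor third; B3→D4 = minor third; D4→F##4 = augmented third; F##4→E5 = diminished seventh.
The largest is F##4 to E5, a diminished seventh (9 semitones).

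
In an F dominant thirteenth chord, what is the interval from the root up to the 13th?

The chord tones of F13 (F dominant thirteenth) are F, A, C, Eb, G, D.
So we need the interval from F up to D.
From F to D is 21 semitones, exactly the major thirteenth.

major thirteenth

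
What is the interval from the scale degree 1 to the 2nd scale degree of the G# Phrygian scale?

minor 2nd

G# phrygian: G# A B C# D# E F#.
The scale degree 1 is G# and the 2nd degree is A.
2 letter names make it a second; at 1 semitone (a half step narrower than major) the quality is minor.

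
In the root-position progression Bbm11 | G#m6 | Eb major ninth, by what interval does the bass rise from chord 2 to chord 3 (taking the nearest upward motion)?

The roots are G# and Eb.
6 letter names make it a sixth; at 7 semitones (a whole step narrower than major) the quality is diminished.

d6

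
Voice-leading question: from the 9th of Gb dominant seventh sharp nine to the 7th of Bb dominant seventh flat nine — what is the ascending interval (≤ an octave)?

diminished octave

The 9th of Gb dominant seventh sharp nine is A; the 7th of Bb dominant seventh flat nine is Ab.
From A to Ab: 11 semitones over an octave = diminished.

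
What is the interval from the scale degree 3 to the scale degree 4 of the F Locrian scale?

major second

The scale runs F Gb Ab Bb Cb Db Eb.
That puts Ab below Bb.
Counting 2 letters and 2 half steps from Ab gives a major second.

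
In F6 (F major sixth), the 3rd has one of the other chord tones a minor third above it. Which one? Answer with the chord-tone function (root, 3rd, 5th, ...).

The chord tones of F major sixth are F-A-C-D.
The 3rd is A. A minor third above A is C.
C is the chord's 5th.

5th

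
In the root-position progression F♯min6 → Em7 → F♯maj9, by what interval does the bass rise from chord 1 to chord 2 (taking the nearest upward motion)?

The roots are F♯ and E.
F♯ up to E is 10 semitones, a half step narrower than a major seventh, so the interval is minor.

minor seventh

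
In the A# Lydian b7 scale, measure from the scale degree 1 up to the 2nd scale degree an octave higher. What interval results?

major ninth

A# lydian dominant: A# B# C## D## E# F## G#.
Scale degree 1 = A#; scale degree 2 (up an octave) = B#.
From A# to B# is 14 semitones, exactly the major ninth.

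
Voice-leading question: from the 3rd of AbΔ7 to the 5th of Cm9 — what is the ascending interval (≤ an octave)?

The 3rd of AbΔ7 is C; the 5th of Cm9 is G.
C up to G spans 5 letter names and 7 semitones — a perfect fifth.

perfect fifth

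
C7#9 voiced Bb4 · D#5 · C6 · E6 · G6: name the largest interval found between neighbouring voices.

diminished seventh

Adjacent intervals: Bb4→D#5 = augmented third; D#5→C6 = diminished seventh; C6→E6 = major third; E6→G6 = minor third.
The largest is D#5 to C6, a diminished seventh (9 semitones).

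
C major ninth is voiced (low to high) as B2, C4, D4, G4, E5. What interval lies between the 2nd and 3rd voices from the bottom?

Those voices are C4 and D4.
C up to D spans 2 letter names and 2 semitones — a major second.

major 2nd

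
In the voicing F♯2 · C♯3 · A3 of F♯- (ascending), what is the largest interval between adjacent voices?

Adjacent intervals: F♯2→C♯3 = perfect fifth; C♯3→A3 = minor sixth.
The largest is C♯3 to A3, a minor sixth (8 semitones).

minor sixth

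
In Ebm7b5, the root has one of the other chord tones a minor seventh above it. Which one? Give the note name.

Ebø (Eb half-diminished seventh) is spelled Eb-Gb-Bbb-Db.
The root is Eb. A minor seventh above Eb is Db.
Db is the chord's 7th.

Db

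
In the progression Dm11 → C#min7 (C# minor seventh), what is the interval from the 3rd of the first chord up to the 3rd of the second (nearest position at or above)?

major seventh

Dm11 has F as its 3rd, and C#min7 (C# minor seventh) has E as its 3rd.
Counting 7 letters and 11 half steps from F gives a major seventh.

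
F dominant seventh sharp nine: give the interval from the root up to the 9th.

A9

The chord tones of F7#9 are F–A–C–Eb–G#.
The root is F and the 9th is G#.
9 letter names make it a ninth; at 15 semitones (a half step wider than major) the quality is augmented.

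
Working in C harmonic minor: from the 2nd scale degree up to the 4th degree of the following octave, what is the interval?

C harmonic minor: C D E♭ F G A♭ B.
2nd scale degree = D; 4th degree (up an octave) = F.
D up to F is 15 semitones, a half step narrower than a major tenth, so the interval is minor.

minor 10th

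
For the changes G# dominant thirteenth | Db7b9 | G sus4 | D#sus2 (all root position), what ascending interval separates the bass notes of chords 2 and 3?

The roots are Db and G.
From Db to G: 6 semitones over a fourth = augmented.

augmented fourth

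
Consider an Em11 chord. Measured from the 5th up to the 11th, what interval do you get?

m7

The chord tones of Em11 (E minor eleventh) are E–G–B–D–F#–A.
5th = B; 11th = A.
B up to A is 10 semitones, a half step narrower than a major seventh, so the interval is minor.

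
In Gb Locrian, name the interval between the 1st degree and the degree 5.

diminished fifth

The scale runs Gb Abb Bbb Cb Dbb Ebb Fb.
That puts Gb below Dbb.
5 letter names make it a fifth; at 6 semitones (a half step narrower than perfect) the quality is diminished.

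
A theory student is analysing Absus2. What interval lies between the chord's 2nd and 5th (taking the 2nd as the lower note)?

P4

The chord tones of Absus2 (Ab sus2) are Ab Bb Eb.
The 2nd is Bb and the 5th is Eb.
From Bb to Eb is 5 semitones, exactly the perfect fourth.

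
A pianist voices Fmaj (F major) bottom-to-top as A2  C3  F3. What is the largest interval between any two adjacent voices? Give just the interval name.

perfect fourth

Adjacent intervals: A2→C3 = minor third; C3→F3 = perfect fourth.
The largest is C3 to F3, a perfect fourth (5 semitones).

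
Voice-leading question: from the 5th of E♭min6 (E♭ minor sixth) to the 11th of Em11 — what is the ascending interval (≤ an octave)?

M7

The 5th of E♭min6 (E♭ minor sixth) is B♭; the 11th of Em11 is A.
Counting 7 letters and 11 half steps from B♭ gives a major seventh.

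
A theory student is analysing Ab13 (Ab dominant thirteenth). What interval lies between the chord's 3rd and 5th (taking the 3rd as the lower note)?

Spelling the chord: Ab C Eb Gb Bb F.
So we need the interval from C up to Eb.
C up to Eb is 3 semitones, a half step narrower than a major third, so the interval is minor.

m3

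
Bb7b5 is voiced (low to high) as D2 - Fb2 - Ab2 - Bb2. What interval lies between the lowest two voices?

Those voices are D2 and Fb2.
D up to Fb is 2 semitones, a whole step narrower than a major third, so the interval is diminished.

diminished third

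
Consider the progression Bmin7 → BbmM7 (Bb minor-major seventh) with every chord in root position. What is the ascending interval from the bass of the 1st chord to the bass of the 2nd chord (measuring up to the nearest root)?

The roots are B and Bb.
From B to Bb: 11 semitones over an octave = diminished.

diminished octave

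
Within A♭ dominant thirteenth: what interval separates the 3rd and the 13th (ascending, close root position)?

perfect eleventh

A♭13 (A♭ dominant thirteenth): A♭–C–E♭–G♭–B♭–F.
The 3rd is C and the 13th is F.
From C to F is 17 semitones, exactly the perfect eleventh.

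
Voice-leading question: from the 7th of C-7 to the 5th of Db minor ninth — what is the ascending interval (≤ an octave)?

The 7th of C-7 is Bb; the 5th of Db minor ninth is Ab.
Bb up to Ab is 10 semitones, a half step narrower than a major seventh, so the interval is minor.

minor seventh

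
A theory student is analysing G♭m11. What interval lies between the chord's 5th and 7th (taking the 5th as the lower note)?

minor third

The chord tones of G♭m11 are G♭ B𝄫 D♭ F♭ A♭ C♭.
The 5th is D♭ and the 7th is F♭.
From D♭ to F♭: 3 semitones over a third = minor.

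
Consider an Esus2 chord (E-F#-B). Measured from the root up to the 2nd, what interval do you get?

So we need the interval from E up to F#.
E up to F# spans 2 letter names and 2 semitones — a major second.

major 2nd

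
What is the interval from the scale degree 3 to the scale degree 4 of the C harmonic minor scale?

M2

The scale runs C D Eb F G Ab B.
That puts Eb below F.
Counting 2 letters and 2 half steps from Eb gives a major second.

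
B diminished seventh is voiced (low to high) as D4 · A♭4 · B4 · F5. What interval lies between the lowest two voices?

diminished 5th

Those voices are D4 and A♭4.
From D to A♭: 6 semitones over a fifth = diminished.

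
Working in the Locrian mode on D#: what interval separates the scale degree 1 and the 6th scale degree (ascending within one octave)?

The scale runs D# E F# G# A B C#.
That puts D# below B.
D# up to B is 8 semitones, a half step narrower than a major sixth, so the interval is minor.

m6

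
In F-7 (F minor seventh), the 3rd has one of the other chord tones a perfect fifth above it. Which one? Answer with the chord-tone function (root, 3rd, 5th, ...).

7th

The chord tones of Fm7 (F minor seventh) are F, Ab, C, Eb.
The 3rd is Ab. A perfect fifth above Ab is Eb.
Eb is the chord's 7th.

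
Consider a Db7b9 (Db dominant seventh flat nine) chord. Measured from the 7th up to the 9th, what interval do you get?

Db dominant seventh flat nine is spelled Db-F-Ab-Cb-Ebb.
So we need the interval from Cb up to Ebb.
From Cb to Ebb: 3 semitones over a third = minor.

minor 3rd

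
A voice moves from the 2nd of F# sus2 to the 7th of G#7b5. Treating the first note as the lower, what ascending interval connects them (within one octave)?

F# sus2 has G# as its 2nd, and G#7b5 has F# as its 7th.
7 letter names make it a seventh; at 10 semitones (a half step narrower than major) the quality is minor.

minor seventh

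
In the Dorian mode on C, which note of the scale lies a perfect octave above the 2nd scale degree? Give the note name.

The scale is C D Eb F G A Bb.
The 2nd scale degree is D; a perfect octave above that is D — scale degree 2.

D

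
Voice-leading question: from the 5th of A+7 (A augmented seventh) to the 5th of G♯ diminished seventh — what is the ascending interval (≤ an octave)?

The 5th of A+7 (A augmented seventh) is E♯; the 5th of G♯ diminished seventh is D.
From E♯ to D: 9 semitones over a seventh = diminished.

diminished seventh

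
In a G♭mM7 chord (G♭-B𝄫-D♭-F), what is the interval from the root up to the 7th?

major seventh

The root is G♭ and the 7th is F.
G♭ up to F spans 7 letter names and 11 semitones — a major seventh.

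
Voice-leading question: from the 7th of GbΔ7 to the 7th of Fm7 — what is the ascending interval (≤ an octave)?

m7

The 7th of GbΔ7 is F; the 7th of Fm7 is Eb.
From F to Eb: 10 semitones over a seventh = minor.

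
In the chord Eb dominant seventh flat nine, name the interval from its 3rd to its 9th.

Eb7b9: Eb G Bb Db Fb.
3rd = G; 9th = Fb.
7 letter names make it a seventh; at 9 semitones (a whole step narrower than major) the quality is diminished.

diminished seventh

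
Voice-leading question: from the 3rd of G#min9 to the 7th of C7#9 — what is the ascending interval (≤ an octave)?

diminished 8th

G#min9 has B as its 3rd, and C7#9 has Bb as its 7th.
8 letter names make it an octave; at 11 semitones (a half step narrower than perfect) the quality is diminished.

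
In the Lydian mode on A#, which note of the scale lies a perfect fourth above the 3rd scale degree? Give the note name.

F##

The scale is A# B# C## D## E# F## G##.
The 3rd scale degree is C##; a perfect fourth above that is F## — scale degree 6.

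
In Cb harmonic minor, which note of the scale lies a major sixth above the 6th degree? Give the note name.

Fb

The scale is Cb Db Ebb Fb Gb Abb Bb.
The 6th degree is Abb; a major sixth above that is Fb — scale degree 4.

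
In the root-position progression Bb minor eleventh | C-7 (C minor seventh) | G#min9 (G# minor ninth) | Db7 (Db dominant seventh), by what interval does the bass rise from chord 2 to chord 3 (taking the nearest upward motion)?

The roots are C and G#.
C up to G# is 8 semitones, a half step wider than a perfect fifth, so the interval is augmented.

augmented 5th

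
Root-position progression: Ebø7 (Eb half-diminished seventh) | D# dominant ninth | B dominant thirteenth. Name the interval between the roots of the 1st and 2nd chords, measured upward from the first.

A7

The roots are Eb and D#.
Eb up to D# is 12 semitones, a half step wider than a major seventh, so the interval is augmented.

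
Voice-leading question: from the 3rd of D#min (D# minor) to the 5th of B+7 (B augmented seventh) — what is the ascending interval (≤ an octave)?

D#min (D# minor) has F# as its 3rd, and B+7 (B augmented seventh) has F## as its 5th.
1 letter names make it a unison; at 1 semitone (a half step wider than perfect) the quality is augmented.

augmented unison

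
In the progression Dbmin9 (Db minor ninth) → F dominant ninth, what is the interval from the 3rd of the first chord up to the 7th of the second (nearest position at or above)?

M7

Dbmin9 (Db minor ninth) has Fb as its 3rd, and F dominant ninth has Eb as its 7th.
From Fb to Eb is 11 semitones, exactly the major seventh.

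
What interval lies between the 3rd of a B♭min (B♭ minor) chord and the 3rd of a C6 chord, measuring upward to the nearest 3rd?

augmented second

B♭min (B♭ minor) has D♭ as its 3rd, and C6 has E as its 3rd.
D♭ up to E is 3 semitones, a half step wider than a major second, so the interval is augmented.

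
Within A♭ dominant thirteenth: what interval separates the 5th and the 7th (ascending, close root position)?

A♭13 is spelled A♭–C–E♭–G♭–B♭–F.
So we need the interval from E♭ up to G♭.
E♭ up to G♭ is 3 semitones, a half step narrower than a major third, so the interval is minor.

m3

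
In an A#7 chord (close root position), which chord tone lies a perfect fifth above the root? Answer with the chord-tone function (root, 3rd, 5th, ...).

5th

The chord tones of A#7 are A#–C##–E#–G#.
The root is A#. A perfect fifth above A# is E#.
E# is the chord's 5th.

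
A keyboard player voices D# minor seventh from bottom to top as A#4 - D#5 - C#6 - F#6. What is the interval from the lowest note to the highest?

The outer voices are A#4 and F#6.
A# up to F# is 20 semitones, a half step narrower than a major thirteenth, so the interval is minor.

minor 13th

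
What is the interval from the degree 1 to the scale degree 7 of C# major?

The scale runs C# D# E# F# G# A# B#.
That puts C# below B#.
C# up to B# spans 7 letter names and 11 semitones — a major seventh.

major seventh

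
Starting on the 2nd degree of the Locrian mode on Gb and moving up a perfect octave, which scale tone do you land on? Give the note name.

Abb

The scale is Gb Abb Bbb Cb Dbb Ebb Fb.
The 2nd degree is Abb; a perfect octave above that is Abb — scale degree 2.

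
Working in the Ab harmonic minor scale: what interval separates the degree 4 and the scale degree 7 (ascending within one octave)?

The scale runs Ab Bb Cb Db Eb Fb G.
Degree 4 = Db; degree 7 = G.
From Db to G: 6 semitones over a fourth = augmented.

A4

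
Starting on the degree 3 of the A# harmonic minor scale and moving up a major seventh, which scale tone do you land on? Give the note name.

B#

The scale is A# B# C# D# E# F# G##.
The degree 3 is C#; a major seventh above that is B# — scale degree 2.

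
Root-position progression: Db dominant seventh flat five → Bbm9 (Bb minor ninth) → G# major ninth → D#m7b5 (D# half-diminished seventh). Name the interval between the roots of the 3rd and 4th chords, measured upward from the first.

perfect fifth

The roots are G# and D#.
Counting 5 letters and 7 half steps from G# gives a perfect fifth.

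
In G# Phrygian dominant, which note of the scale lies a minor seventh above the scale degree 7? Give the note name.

E

The scale is G# A B# C# D# E F#.
The scale degree 7 is F#; a minor seventh above that is E — scale degree 6.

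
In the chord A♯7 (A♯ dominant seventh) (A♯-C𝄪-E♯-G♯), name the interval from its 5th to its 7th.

minor 3rd

That puts E♯ below G♯.
From E♯ to G♯: 3 semitones over a third = minor.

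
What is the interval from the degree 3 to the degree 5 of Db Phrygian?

major third

Db phrygian: Db Ebb Fb Gb Ab Bbb Cb.
That puts Fb below Ab.
Fb up to Ab spans 3 letter names and 4 semitones — a major third.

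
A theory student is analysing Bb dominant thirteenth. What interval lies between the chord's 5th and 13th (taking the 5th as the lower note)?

major ninth

Bb13 (Bb dominant thirteenth) is spelled Bb-D-F-Ab-C-G.
The 5th is F and the 13th is G.
From F to G is 14 semitones, exactly the major ninth.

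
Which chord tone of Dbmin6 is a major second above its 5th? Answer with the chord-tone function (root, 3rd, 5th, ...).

Dbmin6 (Db minor sixth) is spelled Db–Fb–Ab–Bb.
The 5th is Ab. A major second above Ab is Bb.
Bb is the chord's 6th.

6th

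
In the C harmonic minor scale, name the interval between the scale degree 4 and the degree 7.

The scale runs C D Eb F G Ab B.
The scale degree 4 is F and the 7th degree is B.
4 letter names make it a fourth; at 6 semitones (a half step wider than perfect) the quality is augmented.

A4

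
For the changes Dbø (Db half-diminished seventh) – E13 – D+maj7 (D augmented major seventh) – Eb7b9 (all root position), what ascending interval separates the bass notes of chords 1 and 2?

augmented 2nd

The roots are Db and E.
From Db to E: 3 semitones over a second = augmented.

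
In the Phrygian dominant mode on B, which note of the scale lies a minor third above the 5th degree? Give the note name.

A

The scale is B C D# E F# G A.
The 5th degree is F#; a minor third above that is A — scale degree 7.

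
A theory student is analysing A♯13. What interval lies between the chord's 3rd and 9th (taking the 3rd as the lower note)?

minor 7th

A♯ dominant thirteenth: A♯–C𝄪–E♯–G♯–B♯–F𝄪.
That puts C𝄪 below B♯.
C𝄪 up to B♯ is 10 semitones, a half step narrower than a major seventh, so the interval is minor.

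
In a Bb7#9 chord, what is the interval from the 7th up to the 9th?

augmented third

Bb7#9 (Bb dominant seventh sharp nine): Bb-D-F-Ab-C#.
That puts Ab below C#.
3 letter names make it a third; at 5 semitones (a half step wider than major) the quality is augmented.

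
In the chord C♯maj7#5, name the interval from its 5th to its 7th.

minor third

Spelling the chord: C♯, E♯, G𝄪, B♯.
That puts G𝄪 below B♯.
3 letter names make it a third; at 3 semitones (a half step narrower than major) the quality is minor.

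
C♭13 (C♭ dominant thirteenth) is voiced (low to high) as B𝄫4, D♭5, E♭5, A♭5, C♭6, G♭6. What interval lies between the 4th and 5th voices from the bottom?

Those voices are A♭5 and C♭6.
A♭ up to C♭ is 3 semitones, a half step narrower than a major third, so the interval is minor.

minor 3rd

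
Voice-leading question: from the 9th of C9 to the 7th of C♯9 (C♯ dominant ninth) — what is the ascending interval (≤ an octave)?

C9 has D as its 9th, and C♯9 (C♯ dominant ninth) has B as its 7th.
From D to B is 9 semitones, exactly the major sixth.

major sixth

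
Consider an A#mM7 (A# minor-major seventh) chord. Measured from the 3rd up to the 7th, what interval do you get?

A5

A#mM7 is spelled A#–C#–E#–G##.
3rd = C#; 7th = G##.
From C# to G##: 8 semitones over a fifth = augmented.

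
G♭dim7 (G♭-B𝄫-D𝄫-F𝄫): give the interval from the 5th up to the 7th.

The 5th is D𝄫 and the 7th is F𝄫.
D𝄫 up to F𝄫 is 3 semitones, a half step narrower than a major third, so the interval is minor.

minor third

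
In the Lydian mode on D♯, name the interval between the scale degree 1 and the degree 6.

major 6th

The scale runs D♯ E♯ F𝄪 G𝄪 A♯ B♯ C𝄪.
The scale degree 1 is D♯ and the scale degree 6 is B♯.
D♯ up to B♯ spans 6 letter names and 9 semitones — a major sixth.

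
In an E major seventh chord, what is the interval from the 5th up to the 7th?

major 3rd

EΔ7 (E major seventh): E, G#, B, D#.
So we need the interval from B up to D#.
Counting 3 letters and 4 half steps from B gives a major third.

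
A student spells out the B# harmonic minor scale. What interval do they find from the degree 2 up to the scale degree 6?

diminished 5th

Spelling the B# harmonic minor scale: B# C## D# E# F## G# A##.
Degree 2 = C##; 6th degree = G#.
From C## to G#: 6 semitones over a fifth = diminished.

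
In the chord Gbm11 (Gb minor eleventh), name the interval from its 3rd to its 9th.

Gb minor eleventh is spelled Gb Bbb Db Fb Ab Cb.
That puts Bbb below Ab.
Bbb up to Ab spans 7 letter names and 11 semitones — a major seventh.

major seventh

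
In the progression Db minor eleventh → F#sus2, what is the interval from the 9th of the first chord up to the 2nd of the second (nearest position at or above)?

augmented third

Db minor eleventh has Eb as its 9th, and F#sus2 has G# as its 2nd.
3 letter names make it a third; at 5 semitones (a half step wider than major) the quality is augmented.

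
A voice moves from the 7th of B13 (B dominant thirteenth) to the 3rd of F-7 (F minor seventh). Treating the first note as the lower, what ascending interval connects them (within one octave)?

B13 (B dominant thirteenth) has A as its 7th, and F-7 (F minor seventh) has Ab as its 3rd.
From A to Ab: 11 semitones over an octave = diminished.

diminished octave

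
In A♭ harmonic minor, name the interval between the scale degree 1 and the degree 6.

The scale runs A♭ B♭ C♭ D♭ E♭ F♭ G.
So we need the interval from A♭ up to F♭.
A♭ up to F♭ is 8 semitones, a half step narrower than a major sixth, so the interval is minor.

minor sixth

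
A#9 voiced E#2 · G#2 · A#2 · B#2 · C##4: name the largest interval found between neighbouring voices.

major ninth

Adjacent intervals: E#2→G#2 = minor third; G#2→A#2 = major second; A#2→B#2 = major second; B#2→C##4 = major ninth.
The largest is B#2 to C##4, a major ninth (14 semitones).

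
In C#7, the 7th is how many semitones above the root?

C#7: C#, E#, G#, B.
C# to B is a minor seventh: 10 semitones.

10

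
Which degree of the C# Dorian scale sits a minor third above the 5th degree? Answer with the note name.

The scale is C# D# E F# G# A# B.
The 5th degree is G#; a minor third above that is B — scale degree 7.

B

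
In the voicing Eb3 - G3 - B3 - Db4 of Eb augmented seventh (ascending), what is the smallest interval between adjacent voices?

diminished third

Adjacent intervals: Eb3→G3 = major third; G3→B3 = major third; B3→Db4 = diminished third.
The smallest is B3 to Db4, a diminished third (2 semitones).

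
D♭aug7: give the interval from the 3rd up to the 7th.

D♭aug7: D♭ F A C♭.
So we need the interval from F up to C♭.
From F to C♭: 6 semitones over a fifth = diminished.

diminished fifth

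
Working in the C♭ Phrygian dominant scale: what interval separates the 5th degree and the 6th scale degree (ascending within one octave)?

The scale runs C♭ D𝄫 E♭ F♭ G♭ A𝄫 B𝄫.
5th degree = G♭; 6th degree = A𝄫.
G♭ up to A𝄫 is 1 semitone, a half step narrower than a major second, so the interval is minor.

minor second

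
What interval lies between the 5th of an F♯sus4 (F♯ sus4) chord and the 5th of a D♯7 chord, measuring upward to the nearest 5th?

major sixth

F♯sus4 (F♯ sus4) has C♯ as its 5th, and D♯7 has A♯ as its 5th.
From C♯ to A♯ is 9 semitones, exactly the major sixth.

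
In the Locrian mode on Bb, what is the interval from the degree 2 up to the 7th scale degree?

The scale runs Bb Cb Db Eb Fb Gb Ab.
Degree 2 = Cb; 7th scale degree = Ab.
Counting 6 letters and 9 half steps from Cb gives a major sixth.

major sixth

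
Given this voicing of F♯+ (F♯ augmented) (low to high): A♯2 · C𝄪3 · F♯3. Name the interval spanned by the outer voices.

minor 6th

The outer voices are A♯2 and F♯3.
From A♯ to F♯: 8 semitones over a sixth = minor.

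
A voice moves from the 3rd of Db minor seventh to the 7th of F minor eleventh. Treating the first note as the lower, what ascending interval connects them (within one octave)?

major seventh

Db minor seventh has Fb as its 3rd, and F minor eleventh has Eb as its 7th.
From Fb to Eb is 11 semitones, exactly the major seventh.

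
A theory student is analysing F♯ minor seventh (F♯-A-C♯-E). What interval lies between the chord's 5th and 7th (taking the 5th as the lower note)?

minor third

The 5th is C♯ and the 7th is E.
From C♯ to E: 3 semitones over a third = minor.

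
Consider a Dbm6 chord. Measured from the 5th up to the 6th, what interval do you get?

The chord tones of Dbmin6 are Db, Fb, Ab, Bb.
The 5th is Ab and the 6th is Bb.
Ab up to Bb spans 2 letter names and 2 semitones — a major second.

major 2nd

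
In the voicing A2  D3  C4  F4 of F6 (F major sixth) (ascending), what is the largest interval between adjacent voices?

minor seventh

Adjacent intervals: A2→D3 = perfect fourth; D3→C4 = minor seventh; C4→F4 = perfect fourth.
The largest is D3 to C4, a minor seventh (10 semitones).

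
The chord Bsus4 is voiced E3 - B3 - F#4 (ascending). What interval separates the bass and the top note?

The outer voices are E3 and F#4.
Counting 9 letters and 14 half steps from E gives a major ninth.

M9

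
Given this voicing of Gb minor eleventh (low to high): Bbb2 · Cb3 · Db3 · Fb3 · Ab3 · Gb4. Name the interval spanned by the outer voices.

major thirteenth

The outer voices are Bbb2 and Gb4.
From Bbb to Gb is 21 semitones, exactly the major thirteenth.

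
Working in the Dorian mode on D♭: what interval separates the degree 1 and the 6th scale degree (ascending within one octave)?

D♭ dorian: D♭ E♭ F♭ G♭ A♭ B♭ C♭.
The degree 1 is D♭ and the 6th scale degree is B♭.
From D♭ to B♭ is 9 semitones, exactly the major sixth.

major sixth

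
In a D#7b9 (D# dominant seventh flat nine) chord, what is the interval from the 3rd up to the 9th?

diminished seventh

Spelling the chord: D#-F##-A#-C#-E.
So we need the interval from F## up to E.
From F## to E: 9 semitones over a seventh = diminished.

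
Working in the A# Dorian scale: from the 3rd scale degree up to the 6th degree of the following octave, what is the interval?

augmented eleventh

A# dorian: A# B# C# D# E# F## G#.
3rd scale degree = C#; scale degree 6 (up an octave) = F##.
From C# to F##: 18 semitones over an eleventh = augmented.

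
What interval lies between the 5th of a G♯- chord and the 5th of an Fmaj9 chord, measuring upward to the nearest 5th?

diminished seventh

G♯- has D♯ as its 5th, and Fmaj9 has C as its 5th.
7 letter names make it a seventh; at 9 semitones (a whole step narrower than major) the quality is diminished.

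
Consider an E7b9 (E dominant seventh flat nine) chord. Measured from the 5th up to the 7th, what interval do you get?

m3

Spelling the chord: E, G♯, B, D, F.
5th = B; 7th = D.
B up to D is 3 semitones, a half step narrower than a major third, so the interval is minor.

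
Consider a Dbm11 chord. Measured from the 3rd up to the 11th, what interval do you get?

Spelling the chord: Db–Fb–Ab–Cb–Eb–Gb.
That puts Fb below Gb.
Counting 9 letters and 14 half steps from Fb gives a major ninth.

major 9th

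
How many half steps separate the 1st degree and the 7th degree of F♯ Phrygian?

10

The scale is F♯ G A B C♯ D E.
F♯ up to E is a minor seventh — 10 semitones.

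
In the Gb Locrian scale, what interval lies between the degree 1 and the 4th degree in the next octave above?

perfect 11th

Spelling the Gb Locrian scale: Gb Abb Bbb Cb Dbb Ebb Fb.
That puts Gb below Cb.
Counting 11 letters and 17 half steps from Gb gives a perfect eleventh.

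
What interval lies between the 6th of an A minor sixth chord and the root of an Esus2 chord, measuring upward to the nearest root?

A minor sixth has F# as its 6th, and Esus2 has E as its root.
7 letter names make it a seventh; at 10 semitones (a half step narrower than major) the quality is minor.

minor seventh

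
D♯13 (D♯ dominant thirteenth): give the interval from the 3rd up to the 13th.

perfect eleventh

The chord tones of D♯13 are D♯–F𝄪–A♯–C♯–E♯–B♯.
The 3rd is F𝄪 and the 13th is B♯.
Counting 11 letters and 17 half steps from F𝄪 gives a perfect eleventh.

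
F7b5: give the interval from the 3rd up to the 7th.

Spelling the chord: F, A, C♭, E♭.
3rd = A; 7th = E♭.
5 letter names make it a fifth; at 6 semitones (a half step narrower than perfect) the quality is diminished.

diminished fifth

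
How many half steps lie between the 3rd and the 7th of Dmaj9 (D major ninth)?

Dmaj9 (D major ninth) is spelled D–F♯–A–C♯–E.
F♯ to C♯ is a perfect fifth: 7 semitones.

7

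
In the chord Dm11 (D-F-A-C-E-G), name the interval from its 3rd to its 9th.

major seventh

So we need the interval from F up to E.
From F to E is 11 semitones, exactly the major seventh.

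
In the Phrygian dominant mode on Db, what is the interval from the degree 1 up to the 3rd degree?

M3

Db phrygian dominant: Db Ebb F Gb Ab Bbb Cb.
So we need the interval from Db up to F.
Db up to F spans 3 letter names and 4 semitones — a major third.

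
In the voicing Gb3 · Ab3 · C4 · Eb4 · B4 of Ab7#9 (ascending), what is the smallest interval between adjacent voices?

Adjacent intervals: Gb3→Ab3 = major second; Ab3→C4 = major third; C4→Eb4 = minor third; Eb4→B4 = augmented fifth.
The smallest is Gb3 to Ab3, a major second (2 semitones).

major second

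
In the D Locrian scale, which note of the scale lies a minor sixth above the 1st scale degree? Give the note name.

The scale is D E♭ F G A♭ B♭ C.
The 1st scale degree is D; a minor sixth above that is B♭ — scale degree 6.

Bb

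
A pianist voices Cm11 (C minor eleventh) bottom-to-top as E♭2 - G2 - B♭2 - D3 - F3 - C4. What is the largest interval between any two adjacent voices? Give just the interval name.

perfect fifth

Adjacent intervals: E♭2→G2 = major third; G2→B♭2 = minor third; B♭2→D3 = major third; D3→F3 = minor third; F3→C4 = perfect fifth.
The largest is F3 to C4, a perfect fifth (7 semitones).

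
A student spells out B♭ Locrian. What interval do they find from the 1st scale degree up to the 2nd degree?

minor 2nd

Spelling B♭ Locrian: B♭ C♭ D♭ E♭ F♭ G♭ A♭.
That puts B♭ below C♭.
From B♭ to C♭: 1 semitone over a second = minor.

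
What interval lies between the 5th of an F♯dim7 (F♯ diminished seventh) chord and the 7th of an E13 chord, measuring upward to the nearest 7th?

The 5th of F♯dim7 (F♯ diminished seventh) is C; the 7th of E13 is D.
From C to D is 2 semitones, exactly the major second.

major 2nd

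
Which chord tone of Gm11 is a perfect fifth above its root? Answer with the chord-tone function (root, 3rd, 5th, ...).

5th

Spelling the chord: G-Bb-D-F-A-C.
The root is G. A perfect fifth above G is D.
D is the chord's 5th.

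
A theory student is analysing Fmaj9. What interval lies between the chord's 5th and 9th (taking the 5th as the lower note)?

P5

The chord tones of Fmaj9 (F major ninth) are F A C E G.
5th = C; 9th = G.
From C to G is 7 semitones, exactly the perfect fifth.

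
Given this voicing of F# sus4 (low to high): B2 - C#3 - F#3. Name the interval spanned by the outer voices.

The outer voices are B2 and F#3.
Counting 5 letters and 7 half steps from B gives a perfect fifth.

P5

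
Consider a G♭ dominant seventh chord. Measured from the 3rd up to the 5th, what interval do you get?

Spelling the chord: G♭–B♭–D♭–F♭.
So we need the interval from B♭ up to D♭.
3 letter names make it a third; at 3 semitones (a half step narrower than major) the quality is minor.

minor third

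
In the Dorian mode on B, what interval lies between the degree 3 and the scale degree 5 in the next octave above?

major tenth

B dorian: B C# D E F# G# A.
Degree 3 = D; 5th scale degree (up an octave) = F#.
From D to F# is 16 semitones, exactly the major tenth.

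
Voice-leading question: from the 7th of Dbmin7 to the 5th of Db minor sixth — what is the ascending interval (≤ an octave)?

major sixth

Dbmin7 has Cb as its 7th, and Db minor sixth has Ab as its 5th.
Cb up to Ab spans 6 letter names and 9 semitones — a major sixth.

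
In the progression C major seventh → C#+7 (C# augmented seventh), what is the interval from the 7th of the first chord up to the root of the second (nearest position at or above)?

C major seventh has B as its 7th, and C#+7 (C# augmented seventh) has C# as its root.
B up to C# spans 2 letter names and 2 semitones — a major second.

major 2nd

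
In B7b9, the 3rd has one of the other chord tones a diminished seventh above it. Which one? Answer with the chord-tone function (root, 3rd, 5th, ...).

9th

B dominant seventh flat nine is spelled B D# F# A C.
The 3rd is D#. A diminished seventh above D# is C.
C is the chord's 9th.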